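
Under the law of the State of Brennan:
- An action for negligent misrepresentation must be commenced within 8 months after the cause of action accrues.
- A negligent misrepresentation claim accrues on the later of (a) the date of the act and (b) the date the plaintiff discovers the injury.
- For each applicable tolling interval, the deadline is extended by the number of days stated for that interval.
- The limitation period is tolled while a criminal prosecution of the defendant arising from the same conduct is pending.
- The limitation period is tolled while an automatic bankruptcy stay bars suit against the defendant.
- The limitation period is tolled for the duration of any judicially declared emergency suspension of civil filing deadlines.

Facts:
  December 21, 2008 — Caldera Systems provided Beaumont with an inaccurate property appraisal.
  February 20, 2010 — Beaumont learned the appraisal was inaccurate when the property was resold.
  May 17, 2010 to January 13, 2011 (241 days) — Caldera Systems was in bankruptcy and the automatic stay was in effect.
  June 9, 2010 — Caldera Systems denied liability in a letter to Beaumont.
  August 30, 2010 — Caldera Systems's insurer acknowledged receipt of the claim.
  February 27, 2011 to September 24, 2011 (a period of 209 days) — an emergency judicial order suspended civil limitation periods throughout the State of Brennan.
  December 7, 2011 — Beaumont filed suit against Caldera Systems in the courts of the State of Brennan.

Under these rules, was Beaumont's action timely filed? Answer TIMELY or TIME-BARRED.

TIMELY

The claim accrued on February 20, 2010 — the later of the December 21, 2008 act and the February 20, 2010 discovery.
Adding the 8 months base period to February 20, 2010 gives a deadline of October 20, 2010, before any tolling.
The period was tolled for 241 days by the automatic bankruptcy stay (May 17, 2010 to January 13, 2011), pushing the deadline to June 18, 2011.
Because the emergency suspension of filing deadlines ran from February 27, 2011 to September 24, 2011, the deadline is extended by 209 days to January 13, 2012.
Nothing else in the chronology tolls or restarts the period.
Beaumont filed on December 7, 2011, before the January 13, 2012 deadline, so the action is timely.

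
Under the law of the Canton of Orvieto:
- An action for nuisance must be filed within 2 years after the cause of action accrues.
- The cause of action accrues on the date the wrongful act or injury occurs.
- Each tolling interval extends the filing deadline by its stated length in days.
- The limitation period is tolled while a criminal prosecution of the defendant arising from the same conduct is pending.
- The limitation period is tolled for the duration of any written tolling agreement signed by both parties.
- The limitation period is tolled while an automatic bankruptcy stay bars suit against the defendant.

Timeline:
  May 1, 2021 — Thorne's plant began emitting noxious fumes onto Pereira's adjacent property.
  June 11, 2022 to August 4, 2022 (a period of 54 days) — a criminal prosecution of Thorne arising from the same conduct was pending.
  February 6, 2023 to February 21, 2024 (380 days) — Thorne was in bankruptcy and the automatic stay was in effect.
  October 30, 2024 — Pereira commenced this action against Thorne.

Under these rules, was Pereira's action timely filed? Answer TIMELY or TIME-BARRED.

The limitation period began to run on May 1, 2021.
2 years from May 1, 2021 is May 1, 2023.
Because the pending criminal prosecution ran from June 11, 2022 to August 4, 2022, the deadline is extended by 54 days to June 24, 2023.
Because the automatic bankruptcy stay ran from February 6, 2023 to February 21, 2024, the deadline is extended by 380 days to July 8, 2024.
Filing on October 30, 2024 missed the July 8, 2024 deadline — the action is time-barred.

TIME-BARRED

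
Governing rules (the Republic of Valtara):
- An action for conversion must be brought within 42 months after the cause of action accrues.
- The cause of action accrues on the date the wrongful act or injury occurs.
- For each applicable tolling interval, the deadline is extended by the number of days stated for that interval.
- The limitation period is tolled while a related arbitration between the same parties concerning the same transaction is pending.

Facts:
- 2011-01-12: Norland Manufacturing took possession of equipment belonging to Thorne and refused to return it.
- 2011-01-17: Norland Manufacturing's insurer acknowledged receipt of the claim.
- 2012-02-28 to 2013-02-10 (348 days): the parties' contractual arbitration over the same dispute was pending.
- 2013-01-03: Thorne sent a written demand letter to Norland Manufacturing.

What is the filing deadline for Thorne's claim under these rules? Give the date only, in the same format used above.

2015-06-25

The cause of action accrued on 2011-01-12, the date of the act.
Adding the 42 months base period to 2011-01-12 gives a deadline of 2014-07-12, before any tolling.
Because the pending related arbitration ran from 2012-02-28 to 2013-02-10, the deadline is extended by 348 days to 2015-06-25.
The other events in the timeline have no effect on the limitation period under the stated rules.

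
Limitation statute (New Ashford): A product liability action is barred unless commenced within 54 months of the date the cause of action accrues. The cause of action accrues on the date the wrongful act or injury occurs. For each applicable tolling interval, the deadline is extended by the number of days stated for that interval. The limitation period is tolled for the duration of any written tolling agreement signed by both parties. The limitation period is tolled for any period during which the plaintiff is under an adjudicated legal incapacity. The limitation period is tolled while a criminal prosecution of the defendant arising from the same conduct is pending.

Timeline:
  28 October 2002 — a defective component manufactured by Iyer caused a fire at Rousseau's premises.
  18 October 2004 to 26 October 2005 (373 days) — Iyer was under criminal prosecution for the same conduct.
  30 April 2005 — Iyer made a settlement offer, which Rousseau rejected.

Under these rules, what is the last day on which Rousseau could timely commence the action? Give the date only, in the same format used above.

5 May 2008

The cause of action accrued on 28 October 2002, the date of the act.
Adding the 54 months base period to 28 October 2002 gives a deadline of 28 April 2007, before any tolling.
The pending criminal prosecution from 18 October 2004 to 26 October 2005 tolled the period for 373 days, extending the deadline to 5 May 2008.
Nothing else in the chronology tolls or restarts the period.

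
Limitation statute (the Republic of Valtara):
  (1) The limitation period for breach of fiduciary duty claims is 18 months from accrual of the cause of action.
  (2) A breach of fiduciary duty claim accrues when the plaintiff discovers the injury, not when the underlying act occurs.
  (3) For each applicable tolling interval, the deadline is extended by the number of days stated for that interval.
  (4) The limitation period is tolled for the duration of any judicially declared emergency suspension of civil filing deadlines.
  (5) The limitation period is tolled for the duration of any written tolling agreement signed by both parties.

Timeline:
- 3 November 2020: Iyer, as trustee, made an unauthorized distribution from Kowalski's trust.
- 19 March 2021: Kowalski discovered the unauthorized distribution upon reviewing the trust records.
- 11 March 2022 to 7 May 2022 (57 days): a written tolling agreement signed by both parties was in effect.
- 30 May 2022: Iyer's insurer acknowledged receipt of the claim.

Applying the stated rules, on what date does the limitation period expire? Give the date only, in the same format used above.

Accrual is tied to discovery, so the period began on 19 March 2021 rather than on 3 November 2020 when the act occurred.
The untolled deadline — 18 months after 19 March 2021 — is 19 September 2022.
The period was tolled for 57 days by the written tolling agreement (11 March 2022 to 7 May 2022), pushing the deadline to 15 November 2022.
None of the other events listed affects the running of the period under the stated rules.

15 November 2022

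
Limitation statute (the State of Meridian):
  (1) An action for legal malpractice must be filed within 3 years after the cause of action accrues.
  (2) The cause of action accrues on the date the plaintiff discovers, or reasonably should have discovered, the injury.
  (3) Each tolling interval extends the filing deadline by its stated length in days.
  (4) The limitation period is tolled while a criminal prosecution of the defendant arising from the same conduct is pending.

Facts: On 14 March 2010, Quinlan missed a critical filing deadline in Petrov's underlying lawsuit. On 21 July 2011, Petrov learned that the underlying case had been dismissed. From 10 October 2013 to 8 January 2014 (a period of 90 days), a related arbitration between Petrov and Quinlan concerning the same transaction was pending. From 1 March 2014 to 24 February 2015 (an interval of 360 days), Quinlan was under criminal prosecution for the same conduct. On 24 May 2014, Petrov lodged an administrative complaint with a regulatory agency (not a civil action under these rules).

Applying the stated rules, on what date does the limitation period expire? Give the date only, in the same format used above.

The claim did not accrue until Petrov discovered the injury on 21 July 2011; the 14 March 2010 act date does not start the clock under the stated rule.
Adding the 3 years base period to 21 July 2011 gives a deadline of 21 July 2014, before any tolling.
The pending criminal prosecution from 1 March 2014 to 24 February 2015 tolled the period for 360 days, extending the deadline to 16 July 2015.
Although a pending arbitration ran from 10 October 2013 to 8 January 2014, the stated rules do not make that a tolling event, so it is disregarded.
Nothing else in the chronology tolls or restarts the period.

16 July 2015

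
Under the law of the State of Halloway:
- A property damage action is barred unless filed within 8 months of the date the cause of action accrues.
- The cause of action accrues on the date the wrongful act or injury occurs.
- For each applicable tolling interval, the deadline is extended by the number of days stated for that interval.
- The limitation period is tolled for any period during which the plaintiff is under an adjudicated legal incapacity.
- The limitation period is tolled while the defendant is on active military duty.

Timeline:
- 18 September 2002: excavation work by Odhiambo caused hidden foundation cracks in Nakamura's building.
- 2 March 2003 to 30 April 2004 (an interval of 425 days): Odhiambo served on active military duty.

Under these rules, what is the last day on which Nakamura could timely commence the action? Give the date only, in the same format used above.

The limitation period began to run on 18 September 2002.
8 months from 18 September 2002 is 18 May 2003.
Because the defendant's active military service ran from 2 March 2003 to 30 April 2004, the deadline is extended by 425 days to 16 July 2004.

16 July 2004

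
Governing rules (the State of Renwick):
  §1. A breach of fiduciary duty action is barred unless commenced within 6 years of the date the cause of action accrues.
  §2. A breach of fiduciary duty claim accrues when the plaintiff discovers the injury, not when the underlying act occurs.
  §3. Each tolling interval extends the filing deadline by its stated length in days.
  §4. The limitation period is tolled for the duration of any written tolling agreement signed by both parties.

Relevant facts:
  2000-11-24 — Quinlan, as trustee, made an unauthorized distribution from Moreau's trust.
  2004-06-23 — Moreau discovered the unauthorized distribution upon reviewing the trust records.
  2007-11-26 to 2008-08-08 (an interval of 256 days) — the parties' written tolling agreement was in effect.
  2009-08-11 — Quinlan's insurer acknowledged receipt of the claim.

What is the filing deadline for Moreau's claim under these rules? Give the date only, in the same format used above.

Accrual is tied to discovery, so the period began on 2004-06-23 rather than on 2000-11-24 when the act occurred.
The untolled deadline — 6 years after 2004-06-23 — is 2010-06-23.
The period was tolled for 256 days by the written tolling agreement (2007-11-26 to 2008-08-08), pushing the deadline to 2011-03-06.
Nothing else in the chronology tolls or restarts the period.

2011-03-06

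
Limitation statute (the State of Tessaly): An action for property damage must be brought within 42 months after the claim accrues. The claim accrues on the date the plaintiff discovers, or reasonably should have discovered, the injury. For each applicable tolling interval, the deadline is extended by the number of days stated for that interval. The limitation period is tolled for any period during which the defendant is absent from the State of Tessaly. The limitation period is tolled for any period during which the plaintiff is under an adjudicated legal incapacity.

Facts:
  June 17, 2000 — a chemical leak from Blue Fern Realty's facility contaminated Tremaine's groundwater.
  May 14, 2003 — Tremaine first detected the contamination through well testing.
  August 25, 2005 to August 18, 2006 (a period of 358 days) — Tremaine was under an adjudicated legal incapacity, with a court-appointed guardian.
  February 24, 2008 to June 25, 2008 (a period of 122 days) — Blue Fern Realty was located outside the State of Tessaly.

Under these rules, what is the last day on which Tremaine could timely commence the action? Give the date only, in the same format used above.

Under the discovery rule, the claim accrued on May 14, 2003, when Tremaine discovered the injury — not on the June 17, 2000 date of the underlying act.
Adding the 42 months base period to May 14, 2003 gives a deadline of November 14, 2006, before any tolling.
The period was tolled for 358 days by the plaintiff's legal incapacity (August 25, 2005 to August 18, 2006), pushing the deadline to November 7, 2007.
By the time the defendant's absence from the jurisdiction began on February 24, 2008, the limitation period had already expired on November 7, 2007; that interval cannot revive it.

November 7, 2007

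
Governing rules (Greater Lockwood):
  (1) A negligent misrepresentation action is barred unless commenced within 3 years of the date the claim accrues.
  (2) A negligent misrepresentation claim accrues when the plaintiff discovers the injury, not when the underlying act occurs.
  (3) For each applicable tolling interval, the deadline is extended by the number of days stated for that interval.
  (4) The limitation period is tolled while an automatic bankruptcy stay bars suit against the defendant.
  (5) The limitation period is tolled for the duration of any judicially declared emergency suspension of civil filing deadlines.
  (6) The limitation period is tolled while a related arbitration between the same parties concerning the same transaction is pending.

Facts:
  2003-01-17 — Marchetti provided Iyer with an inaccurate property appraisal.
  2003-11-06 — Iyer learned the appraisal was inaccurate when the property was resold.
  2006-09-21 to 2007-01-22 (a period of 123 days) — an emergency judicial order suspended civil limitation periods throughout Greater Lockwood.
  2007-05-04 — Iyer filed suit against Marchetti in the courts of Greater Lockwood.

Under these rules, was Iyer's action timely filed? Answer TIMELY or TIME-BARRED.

TIME-BARRED

Under the discovery rule, the claim accrued on 2003-11-06, when Iyer discovered the injury — not on the 2003-01-17 date of the underlying act.
3 years from 2003-11-06 is 2006-11-06.
The period was tolled for 123 days by the emergency suspension of filing deadlines (2006-09-21 to 2007-01-22), pushing the deadline to 2007-03-09.
Filing on 2007-05-04 missed the 2007-03-09 deadline — the action is time-barred.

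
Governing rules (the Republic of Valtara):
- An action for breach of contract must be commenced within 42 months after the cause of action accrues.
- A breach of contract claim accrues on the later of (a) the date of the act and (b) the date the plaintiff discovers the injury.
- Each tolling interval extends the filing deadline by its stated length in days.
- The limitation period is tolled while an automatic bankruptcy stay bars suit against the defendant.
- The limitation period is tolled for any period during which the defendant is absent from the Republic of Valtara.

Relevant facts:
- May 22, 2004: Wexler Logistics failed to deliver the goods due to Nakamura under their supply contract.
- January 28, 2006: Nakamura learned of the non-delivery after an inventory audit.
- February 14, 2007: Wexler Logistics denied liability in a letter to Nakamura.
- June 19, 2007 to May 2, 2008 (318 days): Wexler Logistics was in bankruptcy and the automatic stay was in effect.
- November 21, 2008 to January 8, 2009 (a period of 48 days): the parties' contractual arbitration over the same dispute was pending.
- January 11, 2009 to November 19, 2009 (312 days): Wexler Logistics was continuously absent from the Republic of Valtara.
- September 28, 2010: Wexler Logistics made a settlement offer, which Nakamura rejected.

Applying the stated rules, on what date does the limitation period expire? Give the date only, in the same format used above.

The claim accrued on January 28, 2006 — the later of the May 22, 2004 act and the January 28, 2006 discovery.
42 months from January 28, 2006 is July 28, 2009.
Because the automatic bankruptcy stay ran from June 19, 2007 to May 2, 2008, the deadline is extended by 318 days to June 11, 2010.
Because the defendant's absence from the jurisdiction ran from January 11, 2009 to November 19, 2009, the deadline is extended by 312 days to April 19, 2011.
Although a pending arbitration ran from November 21, 2008 to January 8, 2009, the stated rules do not make that a tolling event, so it is disregarded.
None of the other events listed affects the running of the period under the stated rules.

April 19, 2011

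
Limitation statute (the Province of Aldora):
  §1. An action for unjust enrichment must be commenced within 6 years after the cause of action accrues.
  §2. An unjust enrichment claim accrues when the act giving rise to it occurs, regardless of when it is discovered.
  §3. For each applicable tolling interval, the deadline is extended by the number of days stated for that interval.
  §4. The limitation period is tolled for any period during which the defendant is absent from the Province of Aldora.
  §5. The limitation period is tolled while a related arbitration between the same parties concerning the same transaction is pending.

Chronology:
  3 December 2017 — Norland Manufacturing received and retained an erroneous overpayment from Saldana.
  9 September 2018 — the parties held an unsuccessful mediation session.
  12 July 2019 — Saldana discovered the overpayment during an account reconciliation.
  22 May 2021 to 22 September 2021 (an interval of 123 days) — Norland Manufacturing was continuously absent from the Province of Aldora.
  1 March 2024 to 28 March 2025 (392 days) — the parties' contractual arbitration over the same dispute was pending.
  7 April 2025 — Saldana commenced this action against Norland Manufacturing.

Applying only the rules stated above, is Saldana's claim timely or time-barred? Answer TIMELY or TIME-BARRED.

TIMELY

Accrual is governed by the date of the act, so the period began to run on 3 December 2017; the later discovery on 12 July 2019 is irrelevant under the stated rule.
Adding the 6 years base period to 3 December 2017 gives a deadline of 3 December 2023, before any tolling.
The period was tolled for 123 days by the defendant's absence from the jurisdiction (22 May 2021 to 22 September 2021), pushing the deadline to 4 April 2024.
The period was tolled for 392 days by the pending related arbitration (1 March 2024 to 28 March 2025), pushing the deadline to 1 May 2025.
Nothing else in the chronology tolls or restarts the period.
Saldana filed on 7 April 2025, before the 1 May 2025 deadline, so the action is timely.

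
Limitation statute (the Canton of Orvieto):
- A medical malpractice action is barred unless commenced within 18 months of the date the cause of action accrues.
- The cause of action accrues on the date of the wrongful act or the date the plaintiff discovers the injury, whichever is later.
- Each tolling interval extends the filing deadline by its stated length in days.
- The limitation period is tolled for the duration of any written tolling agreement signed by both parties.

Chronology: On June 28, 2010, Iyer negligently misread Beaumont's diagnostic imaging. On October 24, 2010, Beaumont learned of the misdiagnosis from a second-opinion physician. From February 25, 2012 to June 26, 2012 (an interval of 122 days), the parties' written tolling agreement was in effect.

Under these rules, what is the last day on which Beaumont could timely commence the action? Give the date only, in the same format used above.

August 24, 2012

The claim accrued on October 24, 2010 — the later of the June 28, 2010 act and the October 24, 2010 discovery.
18 months from October 24, 2010 is April 24, 2012.
The period was tolled for 122 days by the written tolling agreement (February 25, 2012 to June 26, 2012), pushing the deadline to August 24, 2012.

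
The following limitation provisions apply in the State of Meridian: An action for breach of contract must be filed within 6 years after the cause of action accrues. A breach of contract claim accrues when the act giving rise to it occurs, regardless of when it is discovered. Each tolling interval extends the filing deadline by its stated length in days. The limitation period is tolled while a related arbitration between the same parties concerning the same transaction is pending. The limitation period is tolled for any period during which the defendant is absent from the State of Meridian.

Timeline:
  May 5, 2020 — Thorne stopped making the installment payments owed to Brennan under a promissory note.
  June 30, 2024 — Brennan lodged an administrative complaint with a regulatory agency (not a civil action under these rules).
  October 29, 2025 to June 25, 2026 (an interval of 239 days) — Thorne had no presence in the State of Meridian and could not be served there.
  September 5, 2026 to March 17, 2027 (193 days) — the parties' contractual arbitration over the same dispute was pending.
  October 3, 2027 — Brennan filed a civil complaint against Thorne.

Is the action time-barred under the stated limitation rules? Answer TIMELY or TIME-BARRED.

TIME-BARRED

The cause of action accrued on May 5, 2020, the date of the act.
Adding the 6 years base period to May 5, 2020 gives a deadline of May 5, 2026, before any tolling.
The period was tolled for 239 days by the defendant's absence from the jurisdiction (October 29, 2025 to June 25, 2026), pushing the deadline to December 30, 2026.
Because the pending related arbitration ran from September 5, 2026 to March 17, 2027, the deadline is extended by 193 days to July 11, 2027.
None of the other events listed affects the running of the period under the stated rules.
Filing on October 3, 2027 missed the July 11, 2027 deadline — the action is time-barred.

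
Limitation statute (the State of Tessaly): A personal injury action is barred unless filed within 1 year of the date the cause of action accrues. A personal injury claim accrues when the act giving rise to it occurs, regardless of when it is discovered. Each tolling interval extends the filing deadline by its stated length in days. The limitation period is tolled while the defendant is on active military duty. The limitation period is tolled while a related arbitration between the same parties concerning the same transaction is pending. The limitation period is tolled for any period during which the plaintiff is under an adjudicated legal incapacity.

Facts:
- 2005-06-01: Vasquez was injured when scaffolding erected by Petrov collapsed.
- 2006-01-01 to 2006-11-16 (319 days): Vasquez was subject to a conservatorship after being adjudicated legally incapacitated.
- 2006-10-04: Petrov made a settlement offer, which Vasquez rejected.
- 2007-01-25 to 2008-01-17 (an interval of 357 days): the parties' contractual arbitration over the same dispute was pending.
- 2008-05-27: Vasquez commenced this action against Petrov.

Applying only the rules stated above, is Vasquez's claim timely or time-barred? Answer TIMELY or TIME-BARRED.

TIME-BARRED

The limitation period began to run on 2005-06-01.
The untolled deadline — 1 year after 2005-06-01 — is 2006-06-01.
Because the plaintiff's legal incapacity ran from 2006-01-01 to 2006-11-16, the deadline is extended by 319 days to 2007-04-16.
The pending related arbitration from 2007-01-25 to 2008-01-17 tolled the period for 357 days, extending the deadline to 2008-04-07.
Nothing else in the chronology tolls or restarts the period.
The 2008-05-27 filing falls after the 2008-04-07 deadline; the claim is time-barred.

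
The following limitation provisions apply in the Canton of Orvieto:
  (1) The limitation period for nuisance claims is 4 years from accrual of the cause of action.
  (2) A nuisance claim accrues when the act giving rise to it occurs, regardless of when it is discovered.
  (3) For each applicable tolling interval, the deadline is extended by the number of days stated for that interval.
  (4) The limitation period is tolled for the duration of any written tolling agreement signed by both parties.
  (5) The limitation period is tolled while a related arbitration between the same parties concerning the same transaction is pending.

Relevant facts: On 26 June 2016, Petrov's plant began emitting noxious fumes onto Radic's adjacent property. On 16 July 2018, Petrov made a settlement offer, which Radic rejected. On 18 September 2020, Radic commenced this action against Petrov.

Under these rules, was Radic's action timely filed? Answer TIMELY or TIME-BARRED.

TIME-BARRED

The claim accrued on 26 June 2016, when the wrongful act occurred.
4 years from 26 June 2016 is 26 June 2020.
The other events in the timeline have no effect on the limitation period under the stated rules.
Radic filed on 18 September 2020, after the 26 June 2020 deadline, so the action is time-barred.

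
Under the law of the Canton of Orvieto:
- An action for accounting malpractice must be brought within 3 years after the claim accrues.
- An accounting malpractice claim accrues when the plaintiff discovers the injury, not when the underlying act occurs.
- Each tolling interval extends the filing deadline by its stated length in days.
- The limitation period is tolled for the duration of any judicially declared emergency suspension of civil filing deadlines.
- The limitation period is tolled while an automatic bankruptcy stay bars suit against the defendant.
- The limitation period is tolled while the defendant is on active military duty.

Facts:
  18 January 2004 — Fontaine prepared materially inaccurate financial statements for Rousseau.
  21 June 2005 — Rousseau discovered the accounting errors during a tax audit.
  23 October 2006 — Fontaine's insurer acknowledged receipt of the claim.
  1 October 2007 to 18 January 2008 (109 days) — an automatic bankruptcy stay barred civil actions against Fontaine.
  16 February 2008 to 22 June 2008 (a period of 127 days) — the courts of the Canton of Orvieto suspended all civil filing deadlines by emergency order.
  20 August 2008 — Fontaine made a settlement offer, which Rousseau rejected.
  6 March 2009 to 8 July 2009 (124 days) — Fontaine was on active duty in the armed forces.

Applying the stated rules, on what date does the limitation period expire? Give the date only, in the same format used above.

12 February 2009

Accrual is tied to discovery, so the period began on 21 June 2005 rather than on 18 January 2004 when the act occurred.
Adding the 3 years base period to 21 June 2005 gives a deadline of 21 June 2008, before any tolling.
The automatic bankruptcy stay from 1 October 2007 to 18 January 2008 tolled the period for 109 days, extending the deadline to 8 October 2008.
The emergency suspension of filing deadlines from 16 February 2008 to 22 June 2008 tolled the period for 127 days, extending the deadline to 12 February 2009.
The defendant's active military service starting 6 March 2009 came too late — the period had run on 12 February 2009 — and so does not extend the deadline.
The other events in the timeline have no effect on the limitation period under the stated rules.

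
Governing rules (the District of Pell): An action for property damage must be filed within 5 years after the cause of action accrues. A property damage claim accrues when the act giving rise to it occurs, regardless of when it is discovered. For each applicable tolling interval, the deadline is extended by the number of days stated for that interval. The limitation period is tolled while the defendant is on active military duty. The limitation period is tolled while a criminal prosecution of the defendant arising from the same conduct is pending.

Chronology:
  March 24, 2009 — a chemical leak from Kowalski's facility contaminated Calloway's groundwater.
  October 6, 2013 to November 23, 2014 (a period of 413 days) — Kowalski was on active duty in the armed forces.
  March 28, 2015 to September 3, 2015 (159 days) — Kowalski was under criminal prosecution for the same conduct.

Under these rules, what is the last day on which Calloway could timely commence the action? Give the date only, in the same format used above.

The cause of action accrued on March 24, 2009, the date of the act.
Adding the 5 years base period to March 24, 2009 gives a deadline of March 24, 2014, before any tolling.
The period was tolled for 413 days by the defendant's active military service (October 6, 2013 to November 23, 2014), pushing the deadline to May 11, 2015.
The period was tolled for 159 days by the pending criminal prosecution (March 28, 2015 to September 3, 2015), pushing the deadline to October 17, 2015.

October 17, 2015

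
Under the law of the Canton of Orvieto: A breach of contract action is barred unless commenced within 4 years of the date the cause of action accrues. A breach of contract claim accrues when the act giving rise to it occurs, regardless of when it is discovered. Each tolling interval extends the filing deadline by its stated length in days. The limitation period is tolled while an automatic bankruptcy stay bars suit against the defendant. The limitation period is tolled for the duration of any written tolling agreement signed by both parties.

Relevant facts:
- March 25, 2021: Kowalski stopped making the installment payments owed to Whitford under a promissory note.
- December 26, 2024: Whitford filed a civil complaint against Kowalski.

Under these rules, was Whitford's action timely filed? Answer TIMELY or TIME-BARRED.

The limitation period began to run on March 25, 2021.
The untolled deadline — 4 years after March 25, 2021 — is March 25, 2025.
Filing on December 26, 2024 beat the March 25, 2025 deadline — the action is timely.

TIMELY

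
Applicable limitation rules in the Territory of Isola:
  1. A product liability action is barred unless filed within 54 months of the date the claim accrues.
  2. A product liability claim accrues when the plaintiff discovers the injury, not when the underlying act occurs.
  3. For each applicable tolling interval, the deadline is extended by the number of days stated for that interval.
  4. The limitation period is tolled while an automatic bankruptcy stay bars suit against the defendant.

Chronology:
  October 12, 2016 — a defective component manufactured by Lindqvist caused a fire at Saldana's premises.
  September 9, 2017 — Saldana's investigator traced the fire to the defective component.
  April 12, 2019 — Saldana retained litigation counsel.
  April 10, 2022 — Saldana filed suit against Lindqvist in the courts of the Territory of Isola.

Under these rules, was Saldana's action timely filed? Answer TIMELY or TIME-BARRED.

TIME-BARRED

The claim did not accrue until Saldana discovered the injury on September 9, 2017; the October 12, 2016 act date does not start the clock under the stated rule.
54 months from September 9, 2017 is March 9, 2022.
Nothing else in the chronology tolls or restarts the period.
Filing on April 10, 2022 missed the March 9, 2022 deadline — the action is time-barred.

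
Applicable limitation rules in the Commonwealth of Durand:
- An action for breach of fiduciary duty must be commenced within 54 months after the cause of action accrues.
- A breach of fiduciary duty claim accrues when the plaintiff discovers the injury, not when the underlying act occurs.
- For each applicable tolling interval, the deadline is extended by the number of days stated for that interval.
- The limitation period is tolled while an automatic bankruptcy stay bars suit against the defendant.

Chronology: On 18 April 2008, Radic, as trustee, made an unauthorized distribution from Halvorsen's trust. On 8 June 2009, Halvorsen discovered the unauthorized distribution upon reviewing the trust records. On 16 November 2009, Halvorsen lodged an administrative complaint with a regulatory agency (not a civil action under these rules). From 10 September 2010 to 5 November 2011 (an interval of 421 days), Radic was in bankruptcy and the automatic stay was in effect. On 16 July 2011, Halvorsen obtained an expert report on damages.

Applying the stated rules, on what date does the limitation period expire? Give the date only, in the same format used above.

2 February 2015

Under the discovery rule, the claim accrued on 8 June 2009, when Halvorsen discovered the injury — not on the 18 April 2008 date of the underlying act.
The untolled deadline — 54 months after 8 June 2009 — is 8 December 2013.
The automatic bankruptcy stay from 10 September 2010 to 5 November 2011 tolled the period for 421 days, extending the deadline to 2 February 2015.
The other events in the timeline have no effect on the limitation period under the stated rules.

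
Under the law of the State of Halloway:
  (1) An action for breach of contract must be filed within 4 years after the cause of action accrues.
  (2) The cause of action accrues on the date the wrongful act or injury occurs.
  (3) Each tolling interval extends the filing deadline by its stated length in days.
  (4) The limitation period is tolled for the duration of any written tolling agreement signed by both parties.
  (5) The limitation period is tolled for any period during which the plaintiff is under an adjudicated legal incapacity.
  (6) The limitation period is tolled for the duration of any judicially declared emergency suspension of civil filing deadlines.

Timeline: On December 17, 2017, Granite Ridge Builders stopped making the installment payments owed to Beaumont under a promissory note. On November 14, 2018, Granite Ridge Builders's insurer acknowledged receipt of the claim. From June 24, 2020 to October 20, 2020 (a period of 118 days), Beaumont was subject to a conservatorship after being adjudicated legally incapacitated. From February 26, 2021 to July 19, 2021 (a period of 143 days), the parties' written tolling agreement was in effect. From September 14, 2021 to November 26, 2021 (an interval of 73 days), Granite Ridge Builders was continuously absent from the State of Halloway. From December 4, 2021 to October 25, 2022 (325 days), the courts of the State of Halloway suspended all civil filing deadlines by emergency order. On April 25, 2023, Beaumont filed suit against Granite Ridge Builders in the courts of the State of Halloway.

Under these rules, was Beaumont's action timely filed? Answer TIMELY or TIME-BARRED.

The limitation period began to run on December 17, 2017.
4 years from December 17, 2017 is December 17, 2021.
The period was tolled for 118 days by the plaintiff's legal incapacity (June 24, 2020 to October 20, 2020), pushing the deadline to April 14, 2022.
The period was tolled for 143 days by the written tolling agreement (February 26, 2021 to July 19, 2021), pushing the deadline to September 4, 2022.
The period was tolled for 325 days by the emergency suspension of filing deadlines (December 4, 2021 to October 25, 2022), pushing the deadline to July 26, 2023.
No stated provision tolls the period for the defendant's absence, so the interval from September 14, 2021 to November 26, 2021 has no effect on the deadline.
Nothing else in the chronology tolls or restarts the period.
Filing on April 25, 2023 beat the July 26, 2023 deadline — the action is timely.

TIMELY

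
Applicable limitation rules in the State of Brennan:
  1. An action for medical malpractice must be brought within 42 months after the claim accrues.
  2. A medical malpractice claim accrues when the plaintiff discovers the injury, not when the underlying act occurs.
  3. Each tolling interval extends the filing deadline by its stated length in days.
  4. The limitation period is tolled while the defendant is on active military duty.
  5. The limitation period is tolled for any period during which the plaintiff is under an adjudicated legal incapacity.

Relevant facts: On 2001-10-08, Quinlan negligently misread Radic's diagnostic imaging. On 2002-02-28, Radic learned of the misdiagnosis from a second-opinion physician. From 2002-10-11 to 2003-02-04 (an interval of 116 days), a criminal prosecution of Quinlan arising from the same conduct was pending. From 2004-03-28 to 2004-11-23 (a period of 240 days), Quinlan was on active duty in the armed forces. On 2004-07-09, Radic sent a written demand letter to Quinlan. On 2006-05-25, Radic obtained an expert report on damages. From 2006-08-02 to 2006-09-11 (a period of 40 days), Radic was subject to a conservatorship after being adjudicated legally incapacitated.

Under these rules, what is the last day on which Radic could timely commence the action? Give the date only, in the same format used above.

2006-04-25

Accrual is tied to discovery, so the period began on 2002-02-28 rather than on 2001-10-08 when the act occurred.
Adding the 42 months base period to 2002-02-28 gives a deadline of 2005-08-28, before any tolling.
Because the defendant's active military service ran from 2004-03-28 to 2004-11-23, the deadline is extended by 240 days to 2006-04-25.
The plaintiff's legal incapacity from 2006-08-02 to 2006-09-11 began after the period had already run on 2006-04-25, so it has no tolling effect.
The pending criminal prosecution from 2002-10-11 to 2003-02-04 does not toll the period, because no stated rule makes a criminal prosecution a tolling event.
Nothing else in the chronology tolls or restarts the period.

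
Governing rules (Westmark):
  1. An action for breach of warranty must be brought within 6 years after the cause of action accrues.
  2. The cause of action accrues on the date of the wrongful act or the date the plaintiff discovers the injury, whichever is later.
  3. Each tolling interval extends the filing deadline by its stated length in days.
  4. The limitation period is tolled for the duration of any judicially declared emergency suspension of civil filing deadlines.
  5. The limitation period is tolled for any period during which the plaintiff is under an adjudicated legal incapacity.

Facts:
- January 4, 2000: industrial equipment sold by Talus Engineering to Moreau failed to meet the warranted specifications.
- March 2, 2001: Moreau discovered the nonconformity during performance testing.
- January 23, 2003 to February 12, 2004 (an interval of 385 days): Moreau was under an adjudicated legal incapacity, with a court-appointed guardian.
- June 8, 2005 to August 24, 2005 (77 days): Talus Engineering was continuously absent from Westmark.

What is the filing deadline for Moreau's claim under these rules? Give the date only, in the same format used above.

Taking the later of the act (January 4, 2000) and discovery (March 2, 2001), the claim accrued on March 2, 2001.
The untolled deadline — 6 years after March 2, 2001 — is March 2, 2007.
The plaintiff's legal incapacity from January 23, 2003 to February 12, 2004 tolled the period for 385 days, extending the deadline to March 21, 2008.
No stated provision tolls the period for the defendant's absence, so the interval from June 8, 2005 to August 24, 2005 has no effect on the deadline.

March 21, 2008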